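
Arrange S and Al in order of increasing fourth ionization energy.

S < Al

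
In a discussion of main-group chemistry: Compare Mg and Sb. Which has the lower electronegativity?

Mg is in period 3, group 2; Sb is in period 5, group 15.
Electronegativity increases across a period and decreases down a group, tracking effective nuclear charge and atomic size.
These span different periods and groups, so the two trends combine.
Sb > Mg: the two effects oppose for this pair; the across-period effect wins (2.05 vs 1.31).
Tabulated electronegativity (Pauling): Mg 1.31, Sb 2.05.
So Mg has the lower electronegativity (Mg < Sb).

Mg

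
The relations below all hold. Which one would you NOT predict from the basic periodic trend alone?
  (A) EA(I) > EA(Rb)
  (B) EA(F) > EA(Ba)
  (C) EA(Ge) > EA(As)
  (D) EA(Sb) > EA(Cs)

The general trend: electron affinity increases across a period and decreases down a group.
(A) I (period 5, group 17) vs Rb (period 5, group 1): the stated order agrees with the simple trend.
(B) F (period 2, group 17) vs Ba (period 6, group 2): the stated order agrees with the simple trend.
(C) Ge (period 4, group 14) vs As (period 4, group 15): the stated order contradicts the simple trend.
(D) Sb (period 5, group 15) vs Cs (period 6, group 1): the stated order agrees with the simple trend.
The exception is (C): adding an electron to As's half-filled 4p³ is unfavourable, so Ge (4p²) has the more exothermic EA.

(C)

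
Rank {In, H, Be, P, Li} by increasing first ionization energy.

H is in period 1, group 1; Li is in period 2, group 1; Be is in period 2, group 2; P is in period 3, group 15; In is in period 5, group 13.
IE₁ increases left→right with effective nuclear charge and decreases top→bottom as the valence shell moves farther out.
These span different periods and groups, so the two trends combine.
In > Li: the two effects oppose for this pair; the across-period effect wins (558 vs 520 kJ/mol).
Be > In: period and group pull opposite ways; the down-group shift dominates (900 vs 558 kJ/mol).
P > Be: period and group pull opposite ways; the across-period shift dominates (1012 vs 900 kJ/mol).
H > P: period and group pull opposite ways; the down-group shift dominates (1312 vs 1012 kJ/mol).
For reference (kJ/mol): H 1312, Li 520, Be 900, P 1012, In 558.
So from lowest to highest: Li < In < Be < P < H.

Li, In, Be, P, H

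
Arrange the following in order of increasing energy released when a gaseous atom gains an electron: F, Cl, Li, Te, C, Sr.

Li is in period 2, group 1; C is in period 2, group 14; F is in period 2, group 17; Cl is in period 3, group 17; Sr is in period 5, group 2; Te is in period 5, group 16.
Atoms with high Z_eff and room in the valence shell (especially the halogens) have the most exothermic electron affinities.
Neither a single period nor a single group — weigh both effects.
Li > Sr: period and group pull opposite ways; the down-group shift dominates (60 vs 5 kJ/mol).
C > Li: both are in period 2; the period trend gives C the larger value.
Te > C: period and group pull opposite ways; the across-period shift dominates (190 vs 122 kJ/mol).
F > Te: relative to Te, both the across-period and down-group shifts push F's electron affinity up.
Cl > F: this pair runs against the simple trend — see the exception note.
Note the exception: Cl has a higher electron affinity than F, contrary to the simple trend — F's small 2p subshell makes the incoming electron feel strong e⁻–e⁻ repulsion, so Cl actually releases more energy on gaining an electron.
Approximate values (kJ/mol): Li 60, C 122, F 328, Cl 349, Sr 5, Te 190.
So from lowest to highest: Sr < Li < C < Te < F < Cl.

Sr < Li < C < Te < F < Cl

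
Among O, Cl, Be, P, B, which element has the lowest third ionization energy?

IE_3 is the cost of taking one more electron from the +2 cation: O²⁺ still has 4 valence electrons; Cl²⁺ still has 5 valence electrons; Be²⁺ is the bare [He] core; P²⁺ still has 3 valence electrons; B²⁺ still has 1 valence electron.
Breaking into a closed-shell core is much more expensive than removing a leftover valence electron — Be has the largest IE_3 here.
Valence configurations: O²⁺ [He]2s²2p², Cl²⁺ [Ne]3s²3p³, P²⁺ [Ne]3s²3p¹, B²⁺ [He]2s¹.
Tabulated IE_3 (kJ/mol): O 5300, Cl 3822, Be 14849, P 2914, B 3660.
Hence IE_3: P < B < Cl < O < Be.

P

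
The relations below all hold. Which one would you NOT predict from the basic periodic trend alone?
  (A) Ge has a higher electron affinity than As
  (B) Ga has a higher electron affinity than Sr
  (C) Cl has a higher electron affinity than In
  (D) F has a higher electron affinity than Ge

The general trend: electron affinity increases across a period and decreases down a group.
(A) Ge (period 4, group 14) vs As (period 4, group 15): the stated order contradicts the simple trend.
(B) Ga (period 4, group 13) vs Sr (period 5, group 2): the stated order agrees with the simple trend.
(C) Cl (period 3, group 17) vs In (period 5, group 13): the stated order agrees with the simple trend.
(D) F (period 2, group 17) vs Ge (period 4, group 14): the stated order agrees with the simple trend.
The exception is (A): adding an electron to As's half-filled 4p³ is unfavourable, so Ge (4p²) has the more exothermic EA.

(A)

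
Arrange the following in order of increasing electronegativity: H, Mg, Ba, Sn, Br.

Smaller atoms with higher effective nuclear charge are more electronegative.
Neither a single period nor a single group — weigh both effects.
Mg > Ba: they share group 2; the group trend gives Mg the larger value.
Sn > Mg: period and group pull opposite ways; the across-period shift dominates (1.96 vs 1.31).
H > Sn: period and group pull opposite ways; the down-group shift dominates (2.20 vs 1.96).
Br > H: period and group pull opposite ways; the across-period shift dominates (2.96 vs 2.20).
For reference (Pauling): H 2.20, Mg 1.31, Br 2.96, Sn 1.96, Ba 0.89.
So from lowest to highest: Ba < Mg < Sn < H < Br.

Ba < Mg < Sn < H < Br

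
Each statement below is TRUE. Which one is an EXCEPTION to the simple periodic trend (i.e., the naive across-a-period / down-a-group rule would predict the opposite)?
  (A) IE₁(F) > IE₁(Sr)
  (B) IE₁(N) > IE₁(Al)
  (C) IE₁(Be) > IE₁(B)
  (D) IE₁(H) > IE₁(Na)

(C)

The general trend: first ionization energy increases across a period and decreases down a group.
(A) F (period 2, group 17) vs Sr (period 5, group 2): the stated order agrees with the simple trend.
(B) N (period 2, group 15) vs Al (period 3, group 13): the stated order agrees with the simple trend.
(C) Be (period 2, group 2) vs B (period 2, group 13): the stated order contradicts the simple trend.
(D) H (period 1, group 1) vs Na (period 3, group 1): the stated order agrees with the simple trend.
The exception is (C): removing B's lone 2p electron is easier than breaking Be's filled 2s².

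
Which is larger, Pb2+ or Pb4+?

Pb2+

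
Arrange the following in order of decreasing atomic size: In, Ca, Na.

Ca, Na, In

Na is in period 3, group 1; Ca is in period 4, group 2; In is in period 5, group 13.
Moving right in a period, electrons are added to the same shell under a stronger nuclear pull, so atoms get smaller; moving down, a new shell is opened and atoms get larger.
A diagonal step moves right (one effect) and down (the opposite effect) at once.
Na > In: period and group pull opposite ways; the across-period shift dominates (155 vs 142 pm).
Ca > Na: period and group pull opposite ways; the down-group shift dominates (171 vs 155 pm).
Tabulated atomic radius (pm): Na 155, Ca 171, In 142.
So from largest to smallest: Ca > Na > In.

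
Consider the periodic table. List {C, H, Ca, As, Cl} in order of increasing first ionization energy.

Ca, As, C, Cl, H

H is in period 1, group 1; C is in period 2, group 14; Cl is in period 3, group 17; Ca is in period 4, group 2; As is in period 4, group 15.
IE₁ increases left→right with effective nuclear charge and decreases top→bottom as the valence shell moves farther out.
These span different periods and groups, so the two trends combine.
As > Ca: As lies to the right of Ca in period 4, so the across-period effect alone puts As higher.
C > As: the two effects oppose for this pair; the down-group effect wins (1086 vs 947 kJ/mol).
Cl > C: the two effects oppose for this pair; the across-period effect wins (1251 vs 1086 kJ/mol).
H > Cl: period and group pull opposite ways; the down-group shift dominates (1312 vs 1251 kJ/mol).
Approximate values (kJ/mol): H 1312, C 1086, Cl 1251, Ca 590, As 947.
So from lowest to highest: Ca < As < C < Cl < H.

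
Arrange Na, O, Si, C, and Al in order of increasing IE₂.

Si, Al, C, O, Na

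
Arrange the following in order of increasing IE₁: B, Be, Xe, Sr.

Sr, B, Be, Xe

Be is in period 2, group 2; B is in period 2, group 13; Sr is in period 5, group 2; Xe is in period 5, group 18.
Removing the outermost electron gets harder across a period and easier down a group.
Neither a single period nor a single group — weigh both effects.
B > Sr: relative to Sr, both the across-period and down-group shifts push B's first ionization energy up.
Be > B: this pair runs against the simple trend — see the exception note.
Xe > Be: the two effects oppose for this pair; the across-period effect wins (1170 vs 900 kJ/mol).
Note the exception: Be has a higher first ionization energy than B, contrary to the simple trend — removing B's lone 2p electron is easier than breaking Be's filled 2s².
Approximate values (kJ/mol): Be 900, B 801, Sr 550, Xe 1170.
So from lowest to highest: Sr < B < Be < Xe.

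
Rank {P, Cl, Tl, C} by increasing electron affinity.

Tl < P < C < Cl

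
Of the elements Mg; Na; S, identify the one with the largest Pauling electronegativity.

S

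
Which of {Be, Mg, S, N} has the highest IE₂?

N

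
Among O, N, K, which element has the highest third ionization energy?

After 2 electrons have been removed, what remains? O²⁺ still has 4 valence electrons; N²⁺ still has 3 valence electrons; K²⁺ is already 1 electron into the core.
Usually core removal costs more than valence removal, but here the competition is close: a tightly held n=2 valence electron can cost more to remove than an n=3 core electron, so the actual values have to decide it.
Valence configurations: O²⁺ [He]2s²2p², N²⁺ [He]2s²2p¹.
Tabulated IE_3 (kJ/mol): O 5300, N 4578, K 4420.
Putting it together, IE_3: K < N < O.

O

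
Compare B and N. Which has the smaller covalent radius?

N

B is in period 2, group 13; N is in period 2, group 15.
Atomic radius shrinks across a period as nuclear charge pulls the same shell inward, and grows down a group as new shells are added.
All lie in period 2, so atomic radius increases right to left.
So N has the smaller covalent radius (N < B).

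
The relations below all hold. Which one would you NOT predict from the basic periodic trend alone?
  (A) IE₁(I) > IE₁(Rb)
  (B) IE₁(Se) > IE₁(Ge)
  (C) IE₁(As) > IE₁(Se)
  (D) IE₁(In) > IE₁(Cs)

The general trend: first ionisation energy increases across a period and decreases down a group.
(A) I (period 5, group 17) vs Rb (period 5, group 1): the stated order agrees with the simple trend.
(B) Se (period 4, group 16) vs Ge (period 4, group 14): the stated order agrees with the simple trend.
(C) As (period 4, group 15) vs Se (period 4, group 16): the stated order contradicts the simple trend.
(D) In (period 5, group 13) vs Cs (period 6, group 1): the stated order agrees with the simple trend.
The exception is (C): Se (4p⁴) ionizes more easily than half-filled As (4p³).

(C)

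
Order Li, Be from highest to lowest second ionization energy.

Li, Be

The second ionization energy removes an electron from the +1 ion. For each element: Li⁺ is the bare [He] core; Be⁺ still has 1 valence electron.
Pulling an electron out of a noble-gas core costs far more than removing a remaining valence electron, so Li sits at the high end of IE_2.
Approximate IE_2 values (kJ/mol): Li 7298, Be 1757.
Overall IE_2 order: Be < Li.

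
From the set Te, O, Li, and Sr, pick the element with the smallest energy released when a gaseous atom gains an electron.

Sr

Atoms with high Z_eff and room in the valence shell (especially the halogens) have the most exothermic electron affinities.
Neither a single period nor a single group — weigh both effects.
Li > Sr: the two effects oppose for this pair; the down-group effect wins (60 vs 5 kJ/mol).
O > Li: O lies to the right of Li in period 2, so the across-period effect alone puts O higher.
Te > O: this pair runs against the simple trend — see the exception note.
Note the exception: Te has a higher electron affinity than O, contrary to the simple trend — O's compact 2p subshell gives strong electron–electron repulsion on the added electron.
For reference (kJ/mol): Li 60, O 141, Sr 5, Te 190.
The smallest energy released when a gaseous atom gains an electron among these belongs to Sr.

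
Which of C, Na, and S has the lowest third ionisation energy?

Consider each +2 ion: C²⁺ still has 2 valence electrons; Na²⁺ is already 1 electron into the core; S²⁺ still has 4 valence electrons.
Breaking into a closed-shell core is much more expensive than removing a leftover valence electron — Na has the largest IE_3 here.
Valence configurations: C²⁺ [He]2s², S²⁺ [Ne]3s²3p².
Approximate IE_3 values (kJ/mol): C 4620, Na 6910, S 3357.
So the third ionization energies run S < C < Na.

S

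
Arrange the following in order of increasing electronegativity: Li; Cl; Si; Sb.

Li < Si < Sb < Cl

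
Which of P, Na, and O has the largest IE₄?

Na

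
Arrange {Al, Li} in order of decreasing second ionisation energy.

Li, Al

Consider each +1 ion: Al⁺ still has 2 valence electrons; Li⁺ is the bare [He] core.
Pulling an electron out of a noble-gas core costs far more than removing a remaining valence electron, so Li sits at the high end of IE_2.
Approximate IE_2 values (kJ/mol): Al 1817, Li 7298.
Putting it together, IE_2: Al < Li.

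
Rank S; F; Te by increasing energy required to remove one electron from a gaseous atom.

Te < S < F

F is in period 2, group 17; S is in period 3, group 16; Te is in period 5, group 16.
Removing the outermost electron gets harder across a period and easier down a group.
These span different periods and groups, so the two trends combine.
S > Te: S sits above Te in group 16, so the down-group effect alone puts S higher.
F > S: relative to S, both the across-period and down-group shifts push F's first ionization energy up.
Tabulated first ionization energy (kJ/mol): F 1681, S 1000, Te 869.
So from lowest to highest: Te < S < F.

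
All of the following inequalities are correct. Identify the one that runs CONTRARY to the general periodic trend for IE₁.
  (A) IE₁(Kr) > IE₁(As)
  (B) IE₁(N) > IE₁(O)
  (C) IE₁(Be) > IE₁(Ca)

(B)

The general trend: IE₁ increases across a period and decreases down a group.
(A) Kr (period 4, group 18) vs As (period 4, group 15): the stated order agrees with the simple trend.
(B) N (period 2, group 15) vs O (period 2, group 16): the stated order contradicts the simple trend.
(C) Be (period 2, group 2) vs Ca (period 4, group 2): the stated order agrees with the simple trend.
The exception is (B): pairing an electron in O's 2p⁴ costs repulsion energy, so O ionizes more easily than half-filled N (2p³).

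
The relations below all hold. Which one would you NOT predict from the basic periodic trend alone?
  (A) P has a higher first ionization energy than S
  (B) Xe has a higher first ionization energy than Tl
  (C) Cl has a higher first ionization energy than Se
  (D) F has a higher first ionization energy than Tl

(A)

The general trend: first ionization energy increases across a period and decreases down a group.
(A) P (period 3, group 15) vs S (period 3, group 16): the stated order contradicts the simple trend.
(B) Xe (period 5, group 18) vs Tl (period 6, group 13): the stated order agrees with the simple trend.
(C) Cl (period 3, group 17) vs Se (period 4, group 16): the stated order agrees with the simple trend.
(D) F (period 2, group 17) vs Tl (period 6, group 13): the stated order agrees with the simple trend.
The exception is (A): S (3p⁴) ionizes more easily than half-filled P (3p³) because the paired 3p electron in S is pushed out by e⁻–e⁻ repulsion.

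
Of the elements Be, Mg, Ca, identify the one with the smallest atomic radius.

Be

Across a period the added protons contract the valence shell; down a group each new principal shell makes the atom larger.
All are in group 2, so atomic radius increases down the group.
The smallest atomic radius among these belongs to Be.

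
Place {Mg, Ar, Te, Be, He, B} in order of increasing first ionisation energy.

He is in period 1, group 18; Be is in period 2, group 2; B is in period 2, group 13; Mg is in period 3, group 2; Ar is in period 3, group 18; Te is in period 5, group 16.
Removing the outermost electron gets harder across a period and easier down a group.
Neither a single period nor a single group — weigh both effects.
B > Mg: both effects reinforce here, so B is clearly the higher of the two.
Te > B: the two effects oppose for this pair; the across-period effect wins (869 vs 801 kJ/mol).
Be > Te: period and group pull opposite ways; the down-group shift dominates (900 vs 869 kJ/mol).
Ar > Be: period and group pull opposite ways; the across-period shift dominates (1521 vs 900 kJ/mol).
He > Ar: He sits above Ar in group 18, so the down-group effect alone puts He higher.
Note the exception: Be has a higher first ionization energy than B, contrary to the simple trend — removing B's lone 2p electron is easier than breaking Be's filled 2s².
Approximate values (kJ/mol): He 2372, Be 900, B 801, Mg 738, Ar 1521, Te 869.
So from lowest to highest: Mg < B < Te < Be < Ar < He.

Mg < B < Te < Be < Ar < He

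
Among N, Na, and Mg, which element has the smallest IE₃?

N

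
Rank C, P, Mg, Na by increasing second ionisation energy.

Mg, P, C, Na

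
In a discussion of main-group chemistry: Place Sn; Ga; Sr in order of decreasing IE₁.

Ga is in period 4, group 13; Sr is in period 5, group 2; Sn is in period 5, group 14.
IE₁ increases left→right with effective nuclear charge and decreases top→bottom as the valence shell moves farther out.
Neither a single period nor a single group — weigh both effects.
Ga > Sr: both effects reinforce here, so Ga is clearly the higher of the two.
Sn > Ga: period and group pull opposite ways; the across-period shift dominates (709 vs 579 kJ/mol).
For reference (kJ/mol): Ga 579, Sr 550, Sn 709.
So from highest to lowest: Sn > Ga > Sr.

Sn, Ga, Sr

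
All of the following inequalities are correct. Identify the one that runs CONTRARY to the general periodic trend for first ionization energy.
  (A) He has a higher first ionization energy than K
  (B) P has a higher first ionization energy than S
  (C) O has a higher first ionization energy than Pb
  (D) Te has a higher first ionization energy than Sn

(B)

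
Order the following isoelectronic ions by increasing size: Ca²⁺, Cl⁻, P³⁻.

All of these have 18 electrons, so size is governed by nuclear charge alone: the more protons, the stronger the pull on the same electron cloud, and the smaller the ion.
Nuclear charges: Ca²⁺ (Z=20), Cl⁻ (Z=17), P³⁻ (Z=15).
Smallest to largest: Ca²⁺ < Cl⁻ < P³⁻.

Ca²⁺, Cl⁻, P³⁻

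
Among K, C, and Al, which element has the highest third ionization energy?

C

Consider each +2 ion: K²⁺ is already 1 electron into the core; C²⁺ still has 2 valence electrons; Al²⁺ still has 1 valence electron.
Usually core removal costs more than valence removal, but here the competition is close: a tightly held n=2 valence electron can cost more to remove than an n=3 core electron, so the actual values have to decide it.
Valence configurations: C²⁺ [He]2s², Al²⁺ [Ne]3s¹.
Tabulated IE_3 (kJ/mol): K 4420, C 4620, Al 2745.
Overall IE_3 order: Al < K < C.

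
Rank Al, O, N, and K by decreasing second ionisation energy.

The second ionization energy removes an electron from the +1 ion. For each element: Al⁺ still has 2 valence electrons; O⁺ still has 5 valence electrons; N⁺ still has 4 valence electrons; K⁺ is the bare [Ar] core.
Usually core removal costs more than valence removal, but here the competition is close: a tightly held n=2 valence electron can cost more to remove than an n=3 core electron, so the actual values have to decide it.
Valence configurations: Al⁺ [Ne]3s², O⁺ [He]2s²2p³, N⁺ [He]2s²2p².
Approximate IE_2 values (kJ/mol): Al 1817, O 3388, N 2856, K 3052.
So the second ionization energies run Al < N < K < O.

O > K > N > Al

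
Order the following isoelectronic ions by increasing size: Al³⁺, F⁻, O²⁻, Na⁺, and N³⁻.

Al³⁺, Na⁺, F⁻, O²⁻, N³⁻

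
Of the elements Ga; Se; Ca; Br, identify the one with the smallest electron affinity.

Ca

Electron affinity generally becomes more exothermic across a period toward the halogens and less exothermic down a group.
All lie in period 4, so electron affinity increases left to right.
The smallest electron affinity among these belongs to Ca.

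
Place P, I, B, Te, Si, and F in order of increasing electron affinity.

B is in period 2, group 13; F is in period 2, group 17; Si is in period 3, group 14; P is in period 3, group 15; Te is in period 5, group 16; I is in period 5, group 17.
Adding an electron releases more energy for atoms nearer the top right (short of the noble gases).
Here both period and group differ, so the two effects have to be weighed against each other.
P > B: the two effects oppose for this pair; the across-period effect wins (72 vs 27 kJ/mol).
Si > P: this pair runs against the simple trend — see the exception note.
Te > Si: period and group pull opposite ways; the across-period shift dominates (190 vs 134 kJ/mol).
I > Te: both are in period 5; the period trend gives I the larger value.
F > I: they share group 17; the group trend gives F the larger value.
Note the exception: Si has a higher electron affinity than P, contrary to the simple trend — adding an electron to P's half-filled 3p³ is unfavourable, so Si (3p²) has the more exothermic EA.
Approximate values (kJ/mol): B 27, F 328, Si 134, P 72, Te 190, I 295.
So from lowest to highest: B < P < Si < Te < I < F.

B < P < Si < Te < I < F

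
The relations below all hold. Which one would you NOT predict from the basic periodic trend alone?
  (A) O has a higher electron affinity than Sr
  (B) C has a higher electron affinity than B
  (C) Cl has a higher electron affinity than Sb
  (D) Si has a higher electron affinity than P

(D)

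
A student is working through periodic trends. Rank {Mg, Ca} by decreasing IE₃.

Consider each +2 ion: Mg²⁺ is the bare [Ne] core; Ca²⁺ is the bare [Ar] core.
All of these are removing an electron from a noble-gas core or deeper; the smaller core (lower principal quantum number) is held far more tightly, and within a period the higher nuclear charge binds the same core more tightly.
The numbers (kJ/mol): Mg 7733, Ca 4912.
Putting it together, IE_3: Ca < Mg.

Mg, Ca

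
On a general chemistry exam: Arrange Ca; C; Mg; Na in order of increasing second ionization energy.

Ca, Mg, C, Na

IE_2 is the cost of taking one more electron from the +1 cation: Ca⁺ still has 1 valence electron; C⁺ still has 3 valence electrons; Mg⁺ still has 1 valence electron; Na⁺ is the bare [Ne] core.
Pulling an electron out of a noble-gas core costs far more than removing a remaining valence electron, so Na sits at the high end of IE_2.
Valence configurations: Ca⁺ [Ar]4s¹, C⁺ [He]2s²2p¹, Mg⁺ [Ne]3s¹.
Tabulated IE_2 (kJ/mol): Ca 1145, C 2353, Mg 1451, Na 4562.
Hence IE_2: Ca < Mg < C < Na.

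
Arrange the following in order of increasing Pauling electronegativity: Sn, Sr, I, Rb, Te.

Rb < Sr < Sn < Te < I

Rb is in period 5, group 1; Sr is in period 5, group 2; Sn is in period 5, group 14; Te is in period 5, group 16; I is in period 5, group 17.
EN rises left→right (higher Z_eff, smaller atoms) and falls top→bottom (larger, more shielded atoms).
All lie in period 5, so electronegativity increases left to right.
So from lowest to highest: Rb < Sr < Sn < Te < I.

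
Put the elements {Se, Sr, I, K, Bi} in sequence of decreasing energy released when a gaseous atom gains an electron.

I > Se > Bi > K > Sr

K is in period 4, group 1; Se is in period 4, group 16; Sr is in period 5, group 2; I is in period 5, group 17; Bi is in period 6, group 15.
EA tends to increase across a period and decrease down a group, though the pattern is less regular than for IE or radius.
Neither a single period nor a single group — weigh both effects.
K > Sr: the two effects oppose for this pair; the down-group effect wins (48 vs 5 kJ/mol).
Bi > K: period and group pull opposite ways; the across-period shift dominates (91 vs 48 kJ/mol).
Se > Bi: both effects reinforce here, so Se is clearly the higher of the two.
I > Se: the two effects oppose for this pair; the across-period effect wins (295 vs 195 kJ/mol).
Tabulated electron affinity (kJ/mol): K 48, Se 195, Sr 5, I 295, Bi 91.
So from highest to lowest: I > Se > Bi > K > Sr.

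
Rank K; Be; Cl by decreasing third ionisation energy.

The third ionization energy removes an electron from the +2 ion. For each element: K²⁺ is already 1 electron into the core; Be²⁺ is the bare [He] core; Cl²⁺ still has 5 valence electrons.
Pulling an electron out of a noble-gas core costs far more than removing a remaining valence electron, so K and Be sit at the high end of IE_3.
The numbers (kJ/mol): K 4420, Be 14849, Cl 3822.
Putting it together, IE_3: Cl < K < Be.

Be, K, Cl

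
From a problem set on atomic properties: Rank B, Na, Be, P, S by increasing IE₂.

IE_2 is the cost of taking one more electron from the +1 cation: B⁺ still has 2 valence electrons; Na⁺ is the bare [Ne] core; Be⁺ still has 1 valence electron; P⁺ still has 4 valence electrons; S⁺ still has 5 valence electrons.
Pulling an electron out of a noble-gas core costs far more than removing a remaining valence electron, so Na sits at the high end of IE_2.
Valence configurations: B⁺ [He]2s², Be⁺ [He]2s¹, P⁺ [Ne]3s²3p², S⁺ [Ne]3s²3p³.
The numbers (kJ/mol): B 2427, Na 4562, Be 1757, P 1907, S 2252.
Hence IE_2: Be < P < S < B < Na.

Be < P < S < B < Na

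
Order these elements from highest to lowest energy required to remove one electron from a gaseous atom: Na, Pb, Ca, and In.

Pb > Ca > In > Na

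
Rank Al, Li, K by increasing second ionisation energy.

Al < K < Li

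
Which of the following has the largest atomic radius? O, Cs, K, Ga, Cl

O is in period 2, group 16; Cl is in period 3, group 17; K is in period 4, group 1; Ga is in period 4, group 13; Cs is in period 6, group 1.
Radius decreases left→right (rising Z_eff, same n) and increases top→bottom (higher n).
Here both period and group differ, so the two effects have to be weighed against each other.
Cl > O: period and group pull opposite ways; the down-group shift dominates (99 vs 63 pm).
Ga > Cl: both effects reinforce here, so Ga is clearly the larger of the two.
K > Ga: both are in period 4; the period trend gives K the larger value.
Cs > K: they share group 1; the group trend gives Cs the larger value.
For reference (pm): O 63, Cl 99, K 196, Ga 124, Cs 232.
The largest atomic radius among these belongs to Cs.

Cs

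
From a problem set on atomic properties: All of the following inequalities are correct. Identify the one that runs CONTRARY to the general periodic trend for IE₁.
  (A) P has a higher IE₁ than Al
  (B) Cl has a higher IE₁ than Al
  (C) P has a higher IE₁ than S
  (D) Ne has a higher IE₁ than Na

(C)

The general trend: IE₁ increases across a period and decreases down a group.
(A) P (period 3, group 15) vs Al (period 3, group 13): the stated order agrees with the simple trend.
(B) Cl (period 3, group 17) vs Al (period 3, group 13): the stated order agrees with the simple trend.
(C) P (period 3, group 15) vs S (period 3, group 16): the stated order contradicts the simple trend.
(D) Ne (period 2, group 18) vs Na (period 3, group 1): the stated order agrees with the simple trend.
The exception is (C): S (3p⁴) ionizes more easily than half-filled P (3p³) because the paired 3p electron in S is pushed out by e⁻–e⁻ repulsion.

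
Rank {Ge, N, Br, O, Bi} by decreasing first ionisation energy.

N is in period 2, group 15; O is in period 2, group 16; Ge is in period 4, group 14; Br is in period 4, group 17; Bi is in period 6, group 15.
First ionization energy rises across a period (greater Z_eff holds electrons more tightly) and falls down a group (valence electrons are farther from the nucleus).
Neither a single period nor a single group — weigh both effects.
Ge > Bi: the two effects oppose for this pair; the down-group effect wins (762 vs 703 kJ/mol).
Br > Ge: Br lies to the right of Ge in period 4, so the across-period effect alone puts Br higher.
O > Br: the two effects oppose for this pair; the down-group effect wins (1314 vs 1140 kJ/mol).
N > O: this pair runs against the simple trend — see the exception note.
Note the exception: N has a higher first ionization energy than O, contrary to the simple trend — pairing an electron in O's 2p⁴ costs repulsion energy, so O ionizes more easily than half-filled N (2p³).
For reference (kJ/mol): N 1402, O 1314, Ge 762, Br 1140, Bi 703.
So from highest to lowest: N > O > Br > Ge > Bi.

N, O, Br, Ge, Bi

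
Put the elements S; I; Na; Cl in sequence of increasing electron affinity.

Electron affinity generally becomes more exothermic across a period toward the halogens and less exothermic down a group.
Here both period and group differ, so the two effects have to be weighed against each other.
S > Na: S lies to the right of Na in period 3, so the across-period effect alone puts S higher.
I > S: period and group pull opposite ways; the across-period shift dominates (295 vs 200 kJ/mol).
Cl > I: Cl sits above I in group 17, so the down-group effect alone puts Cl higher.
Tabulated electron affinity (kJ/mol): Na 53, S 200, Cl 349, I 295.
So from lowest to highest: Na < S < I < Cl.

Na < S < I < Cl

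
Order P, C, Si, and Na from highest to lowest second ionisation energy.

Consider each +1 ion: P⁺ still has 4 valence electrons; C⁺ still has 3 valence electrons; Si⁺ still has 3 valence electrons; Na⁺ is the bare [Ne] core.
Core electrons are held far more tightly than valence electrons, so Na tops the IE_2 order.
Valence configurations: P⁺ [Ne]3s²3p², C⁺ [He]2s²2p¹, Si⁺ [Ne]3s²3p¹.
Tabulated IE_2 (kJ/mol): P 1907, C 2353, Si 1577, Na 4562.
Overall IE_2 order: Si < P < C < Na.

Na > C > P > Si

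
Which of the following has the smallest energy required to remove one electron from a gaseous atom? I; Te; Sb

Sb

Sb is in period 5, group 15; Te is in period 5, group 16; I is in period 5, group 17.
Removing the outermost electron gets harder across a period and easier down a group.
All lie in period 5, so first ionization energy increases left to right.
The smallest energy required to remove one electron from a gaseous atom among these belongs to Sb.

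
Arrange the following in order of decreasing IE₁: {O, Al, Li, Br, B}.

Across a period the outer electron is held more tightly (higher IE₁); down a group it sits in a higher shell, more shielded, and comes off more easily.
Here both period and group differ, so the two effects have to be weighed against each other.
Al > Li: the two effects oppose for this pair; the across-period effect wins (578 vs 520 kJ/mol).
B > Al: B sits above Al in group 13, so the down-group effect alone puts B higher.
Br > B: period and group pull opposite ways; the across-period shift dominates (1140 vs 801 kJ/mol).
O > Br: period and group pull opposite ways; the down-group shift dominates (1314 vs 1140 kJ/mol).
Tabulated first ionization energy (kJ/mol): Li 520, B 801, O 1314, Al 578, Br 1140.
So from highest to lowest: O > Br > B > Al > Li.

O > Br > B > Al > Li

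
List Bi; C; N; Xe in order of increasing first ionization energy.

Across a period the outer electron is held more tightly (higher IE₁); down a group it sits in a higher shell, more shielded, and comes off more easily.
Here both period and group differ, so the two effects have to be weighed against each other.
C > Bi: the two effects oppose for this pair; the down-group effect wins (1086 vs 703 kJ/mol).
Xe > C: period and group pull opposite ways; the across-period shift dominates (1170 vs 1086 kJ/mol).
N > Xe: the two effects oppose for this pair; the down-group effect wins (1402 vs 1170 kJ/mol).
Approximate values (kJ/mol): C 1086, N 1402, Xe 1170, Bi 703.
So from lowest to highest: Bi < C < Xe < N.

Bi < C < Xe < N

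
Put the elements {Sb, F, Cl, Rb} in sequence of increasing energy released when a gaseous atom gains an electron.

Rb < Sb < F < Cl

F is in period 2, group 17; Cl is in period 3, group 17; Rb is in period 5, group 1; Sb is in period 5, group 15.
EA tends to increase across a period and decrease down a group, though the pattern is less regular than for IE or radius.
Neither a single period nor a single group — weigh both effects.
Sb > Rb: both are in period 5; the period trend gives Sb the larger value.
F > Sb: relative to Sb, both the across-period and down-group shifts push F's electron affinity up.
Cl > F: this pair runs against the simple trend — see the exception note.
Note the exception: Cl has a higher electron affinity than F, contrary to the simple trend — F's small 2p subshell makes the incoming electron feel strong e⁻–e⁻ repulsion, so Cl actually releases more energy on gaining an electron.
For reference (kJ/mol): F 328, Cl 349, Rb 47, Sb 103.
So from lowest to highest: Rb < Sb < F < Cl.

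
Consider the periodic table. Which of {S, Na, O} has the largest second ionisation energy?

Na

The second ionization energy removes an electron from the +1 ion. For each element: S⁺ still has 5 valence electrons; Na⁺ is the bare [Ne] core; O⁺ still has 5 valence electrons.
Pulling an electron out of a noble-gas core costs far more than removing a remaining valence electron, so Na sits at the high end of IE_2.
Valence configurations: S⁺ [Ne]3s²3p³, O⁺ [He]2s²2p³.
Approximate IE_2 values (kJ/mol): S 2252, Na 4562, O 3388.
So the second ionization energies run S < O < Na.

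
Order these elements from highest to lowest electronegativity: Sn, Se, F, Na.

F is in period 2, group 17; Na is in period 3, group 1; Se is in period 4, group 16; Sn is in period 5, group 14.
EN rises left→right (higher Z_eff, smaller atoms) and falls top→bottom (larger, more shielded atoms).
These span different periods and groups, so the two trends combine.
Sn > Na: the two effects oppose for this pair; the across-period effect wins (1.96 vs 0.93).
Se > Sn: both effects reinforce here, so Se is clearly the higher of the two.
F > Se: both effects reinforce here, so F is clearly the higher of the two.
Approximate values (Pauling): F 3.98, Na 0.93, Se 2.55, Sn 1.96.
So from highest to lowest: F > Se > Sn > Na.

F > Se > Sn > Na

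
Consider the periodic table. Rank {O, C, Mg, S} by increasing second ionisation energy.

Mg < S < C < O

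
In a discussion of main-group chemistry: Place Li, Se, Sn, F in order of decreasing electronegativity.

Li is in period 2, group 1; F is in period 2, group 17; Se is in period 4, group 16; Sn is in period 5, group 14.
Smaller atoms with higher effective nuclear charge are more electronegative.
These span different periods and groups, so the two trends combine.
Sn > Li: period and group pull opposite ways; the across-period shift dominates (1.96 vs 0.98).
Se > Sn: both effects reinforce here, so Se is clearly the higher of the two.
F > Se: both effects reinforce here, so F is clearly the higher of the two.
For reference (Pauling): Li 0.98, F 3.98, Se 2.55, Sn 1.96.
So from highest to lowest: F > Se > Sn > Li.

F, Se, Sn, Li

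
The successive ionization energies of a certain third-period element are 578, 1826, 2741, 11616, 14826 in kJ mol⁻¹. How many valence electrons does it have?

3

Look for the largest jump between consecutive ionization energies: IE4/IE3 ≈ 4.2, far larger than any earlier ratio.
That jump marks the point where a core electron is being removed. So the atom has 3 valence electrons.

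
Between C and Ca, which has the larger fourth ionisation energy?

Ca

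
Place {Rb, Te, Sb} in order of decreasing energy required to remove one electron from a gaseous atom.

Rb is in period 5, group 1; Sb is in period 5, group 15; Te is in period 5, group 16.
Across a period the outer electron is held more tightly (higher IE₁); down a group it sits in a higher shell, more shielded, and comes off more easily.
All lie in period 5, so first ionization energy increases left to right.
So from highest to lowest: Te > Sb > Rb.

Te, Sb, Rb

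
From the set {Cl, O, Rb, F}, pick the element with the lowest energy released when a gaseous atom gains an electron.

O is in period 2, group 16; F is in period 2, group 17; Cl is in period 3, group 17; Rb is in period 5, group 1.
Electron affinity generally becomes more exothermic across a period toward the halogens and less exothermic down a group.
Here both period and group differ, so the two effects have to be weighed against each other.
O > Rb: relative to Rb, both the across-period and down-group shifts push O's electron affinity up.
F > O: both are in period 2; the period trend gives F the larger value.
Cl > F: this pair runs against the simple trend — see the exception note.
Note the exception: Cl has a higher electron affinity than F, contrary to the simple trend — F's small 2p subshell makes the incoming electron feel strong e⁻–e⁻ repulsion, so Cl actually releases more energy on gaining an electron.
Approximate values (kJ/mol): O 141, F 328, Cl 349, Rb 47.
The lowest energy released when a gaseous atom gains an electron among these belongs to Rb.

Rb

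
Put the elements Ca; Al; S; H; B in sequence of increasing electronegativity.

Ca < Al < B < H < S

H is in period 1, group 1; B is in period 2, group 13; Al is in period 3, group 13; S is in period 3, group 16; Ca is in period 4, group 2.
EN rises left→right (higher Z_eff, smaller atoms) and falls top→bottom (larger, more shielded atoms).
These span different periods and groups, so the two trends combine.
Al > Ca: both effects reinforce here, so Al is clearly the higher of the two.
B > Al: they share group 13; the group trend gives B the larger value.
H > B: period and group pull opposite ways; the down-group shift dominates (2.20 vs 2.04).
S > H: period and group pull opposite ways; the across-period shift dominates (2.58 vs 2.20).
For reference (Pauling): H 2.20, B 2.04, Al 1.61, S 2.58, Ca 1.00.
So from lowest to highest: Ca < Al < B < H < S.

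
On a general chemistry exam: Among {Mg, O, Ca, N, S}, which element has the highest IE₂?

The second ionization energy removes an electron from the +1 ion. For each element: Mg⁺ still has 1 valence electron; O⁺ still has 5 valence electrons; Ca⁺ still has 1 valence electron; N⁺ still has 4 valence electrons; S⁺ still has 5 valence electrons.
All are still removing valence electrons, so compare the +1 ions as you would atoms: IE_2 generally rises across a period (higher Z_eff) and falls down a group (larger shell), subject to the usual subshell exceptions.
Valence configurations: Mg⁺ [Ne]3s¹, O⁺ [He]2s²2p³, Ca⁺ [Ar]4s¹, N⁺ [He]2s²2p², S⁺ [Ne]3s²3p³.
The numbers (kJ/mol): Mg 1451, O 3388, Ca 1145, N 2856, S 2252.
Putting it together, IE_2: Ca < Mg < S < N < O.

O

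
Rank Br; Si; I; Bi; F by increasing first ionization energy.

F is in period 2, group 17; Si is in period 3, group 14; Br is in period 4, group 17; I is in period 5, group 17; Bi is in period 6, group 15.
Removing the outermost electron gets harder across a period and easier down a group.
Neither a single period nor a single group — weigh both effects.
Si > Bi: period and group pull opposite ways; the down-group shift dominates (786 vs 703 kJ/mol).
I > Si: period and group pull opposite ways; the across-period shift dominates (1008 vs 786 kJ/mol).
Br > I: they share group 17; the group trend gives Br the larger value.
F > Br: F sits above Br in group 17, so the down-group effect alone puts F higher.
Approximate values (kJ/mol): F 1681, Si 786, Br 1140, I 1008, Bi 703.
So from lowest to highest: Bi < Si < I < Br < F.

Bi, Si, I, Br, F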